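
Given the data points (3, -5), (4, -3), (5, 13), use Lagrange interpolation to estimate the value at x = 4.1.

Lagrange interpolation formula:
P(x) = Σ yᵢ × Lᵢ(x)
where Lᵢ(x) = Π_{j≠i} (x - xⱼ)/(xᵢ - xⱼ)

L_0(4.1) = (4.1 - 4)/(3 - 4) × (4.1 - 5)/(3 - 5) = -0.045000
L_1(4.1) = (4.1 - 3)/(4 - 3) × (4.1 - 5)/(4 - 5) = 0.990000
L_2(4.1) = (4.1 - 3)/(5 - 3) × (4.1 - 4)/(5 - 4) = 0.055000

P(4.1) = (-5)×L_0(4.1) + (-3)×L_1(4.1) + 13×L_2(4.1)
P(4.1) = -2.030000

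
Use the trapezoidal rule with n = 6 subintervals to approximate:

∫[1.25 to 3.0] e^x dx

f(x) = e^x
a = 1.25, b = 3.0, n = 6
h = (b - a)/n = 0.291667

Trapezoidal rule: (h/2)[f(x₀) + 2f(x₁) + 2f(x₂) + ... + f(xₙ)]

x_0 = 1.2500, f(x_0) = 3.490343, coefficient = 1
x_1 = 1.5417, f(x_1) = 4.672371, coefficient = 2
x_2 = 1.8333, f(x_2) = 6.254701, coefficient = 2
x_3 = 2.1250, f(x_3) = 8.372897, coefficient = 2
x_4 = 2.4167, f(x_4) = 11.208436, coefficient = 2
x_5 = 2.7083, f(x_5) = 15.004248, coefficient = 2
x_6 = 3.0000, f(x_6) = 20.085537, coefficient = 1

I ≈ (0.291667/2) × 114.601185 = 16.712673
Exact value: 16.595194
Error: 0.117479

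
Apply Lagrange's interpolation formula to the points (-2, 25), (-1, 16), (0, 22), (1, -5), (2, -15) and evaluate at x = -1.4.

Lagrange interpolation formula:
P(x) = Σ yᵢ × Lᵢ(x)
where Lᵢ(x) = Π_{j≠i} (x - xⱼ)/(xᵢ - xⱼ)

L_0(-1.4) = (-1.4 - (-1))/(-2 - (-1)) × (-1.4 - 0)/(-2 - 0) × (-1.4 - 1)/(-2 - 1) × (-1.4 - 2)/(-2 - 2) = 0.190400
L_1(-1.4) = (-1.4 - (-2))/(-1 - (-2)) × (-1.4 - 0)/(-1 - 0) × (-1.4 - 1)/(-1 - 1) × (-1.4 - 2)/(-1 - 2) = 1.142400
L_2(-1.4) = (-1.4 - (-2))/(0 - (-2)) × (-1.4 - (-1))/(0 - (-1)) × (-1.4 - 1)/(0 - 1) × (-1.4 - 2)/(0 - 2) = -0.489600
L_3(-1.4) = (-1.4 - (-2))/(1 - (-2)) × (-1.4 - (-1))/(1 - (-1)) × (-1.4 - 0)/(1 - 0) × (-1.4 - 2)/(1 - 2) = 0.190400
L_4(-1.4) = (-1.4 - (-2))/(2 - (-2)) × (-1.4 - (-1))/(2 - (-1)) × (-1.4 - 0)/(2 - 0) × (-1.4 - 1)/(2 - 1) = -0.033600

P(-1.4) = 25×L_0(-1.4) + 16×L_1(-1.4) + 22×L_2(-1.4) + (-5)×L_3(-1.4) + (-15)×L_4(-1.4)
P(-1.4) = 11.819200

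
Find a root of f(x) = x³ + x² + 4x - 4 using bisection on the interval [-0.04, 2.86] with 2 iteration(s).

f(x) = x³ + x² + 4x - 4
Initial interval: [-0.04, 2.86]

Iteration 1:
  c_1 = (-0.040000 + 2.860000)/2 = 1.410000
  f(c_1) = f(1.410000) = 6.431321
  f(a) × f(c) < 0, new interval: [-0.040000, 1.410000]
Iteration 2:
  c_2 = (-0.040000 + 1.410000)/2 = 0.685000
  f(c_2) = f(0.685000) = -0.469356
  f(a) × f(c) ≥ 0, new interval: [0.685000, 1.410000]

After 2 iteration(s), the approximation is c_2 = 0.685000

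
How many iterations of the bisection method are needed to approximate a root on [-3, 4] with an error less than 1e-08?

We need (b-a)/2^n ≤ 1e-08
(4 - (-3))/2^n ≤ 1e-08
7/2^n ≤ 1e-08
2^n ≥ 700000000
n ≥ log₂(700000000) = 29.38
n ≥ 30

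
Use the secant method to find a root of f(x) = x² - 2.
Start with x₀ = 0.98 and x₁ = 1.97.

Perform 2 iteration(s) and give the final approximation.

f(x) = x² - 2
x₀ = 0.98, x₁ = 1.97

Secant formula: x_{n+1} = x_n - f(x_n)(x_n - x_{n-1})/(f(x_n) - f(x_{n-1}))

Iteration 1:
  f(0.980000) = -1.039600
  f(1.970000) = 1.880900
  x_2 = 1.970000 - 1.880900×(1.970000 - 0.980000)/(1.880900 - (-1.039600))
       = 1.332407
Iteration 2:
  f(1.970000) = 1.880900
  f(1.332407) = -0.224692
  x_3 = 1.332407 - (-0.224692)×(1.332407 - 1.970000)/(-0.224692 - 1.880900)
       = 1.400446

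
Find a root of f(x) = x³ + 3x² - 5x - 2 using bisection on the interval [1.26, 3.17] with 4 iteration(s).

f(x) = x³ + 3x² - 5x - 2
Initial interval: [1.26, 3.17]

Iteration 1:
  c_1 = (1.260000 + 3.170000)/2 = 2.215000
  f(c_1) = f(2.215000) = 12.510963
  f(a) × f(c) < 0, new interval: [1.260000, 2.215000]
Iteration 2:
  c_2 = (1.260000 + 2.215000)/2 = 1.737500
  f(c_2) = f(1.737500) = 3.614568
  f(a) × f(c) < 0, new interval: [1.260000, 1.737500]
Iteration 3:
  c_3 = (1.260000 + 1.737500)/2 = 1.498750
  f(c_3) = f(1.498750) = 0.611574
  f(a) × f(c) < 0, new interval: [1.260000, 1.498750]
Iteration 4:
  c_4 = (1.260000 + 1.498750)/2 = 1.379375
  f(c_4) = f(1.379375) = -0.564346
  f(a) × f(c) ≥ 0, new interval: [1.379375, 1.498750]

After 4 iteration(s), the approximation is c_4 = 1.379375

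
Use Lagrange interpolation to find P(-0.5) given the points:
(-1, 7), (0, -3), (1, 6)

Lagrange interpolation formula:
P(x) = Σ yᵢ × Lᵢ(x)
where Lᵢ(x) = Π_{j≠i} (x - xⱼ)/(xᵢ - xⱼ)

L_0(-0.5) = (-0.5 - 0)/(-1 - 0) × (-0.5 - 1)/(-1 - 1) = 0.375000
L_1(-0.5) = (-0.5 - (-1))/(0 - (-1)) × (-0.5 - 1)/(0 - 1) = 0.750000
L_2(-0.5) = (-0.5 - (-1))/(1 - (-1)) × (-0.5 - 0)/(1 - 0) = -0.125000

P(-0.5) = 7×L_0(-0.5) + (-3)×L_1(-0.5) + 6×L_2(-0.5)
P(-0.5) = -0.375000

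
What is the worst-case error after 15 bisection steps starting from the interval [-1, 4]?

Bisection error bound: |error| ≤ (b-a)/2^n
|error| ≤ (4 - (-1))/2^15 = 5/2^15
|error| ≤ 0.0001525879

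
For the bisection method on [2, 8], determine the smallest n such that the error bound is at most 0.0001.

We need (b-a)/2^n ≤ 0.0001
(8 - 2)/2^n ≤ 0.0001
6/2^n ≤ 0.0001
2^n ≥ 60000
n ≥ log₂(60000) = 15.87
n ≥ 16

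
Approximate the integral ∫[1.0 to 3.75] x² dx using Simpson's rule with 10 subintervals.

f(x) = x²
a = 1.0, b = 3.75, n = 10
h = (b - a)/n = 0.275000

Simpson's rule: (h/3)[f(x₀) + 4f(x₁) + 2f(x₂) + ... + f(xₙ)]

x_0 = 1.0000, f(x_0) = 1.000000, coefficient = 1
x_1 = 1.2750, f(x_1) = 1.625625, coefficient = 4
x_2 = 1.5500, f(x_2) = 2.402500, coefficient = 2
x_3 = 1.8250, f(x_3) = 3.330625, coefficient = 4
x_4 = 2.1000, f(x_4) = 4.410000, coefficient = 2
x_5 = 2.3750, f(x_5) = 5.640625, coefficient = 4
x_6 = 2.6500, f(x_6) = 7.022500, coefficient = 2
x_7 = 2.9250, f(x_7) = 8.555625, coefficient = 4
x_8 = 3.2000, f(x_8) = 10.240000, coefficient = 2
x_9 = 3.4750, f(x_9) = 12.075625, coefficient = 4
x_10 = 3.7500, f(x_10) = 14.062500, coefficient = 1

I ≈ (0.275000/3) × 188.125000 = 17.244792
Exact value: 17.244792
Error: 0.000000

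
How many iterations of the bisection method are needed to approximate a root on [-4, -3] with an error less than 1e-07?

We need (b-a)/2^n ≤ 1e-07
(-3 - (-4))/2^n ≤ 1e-07
1/2^n ≤ 1e-07
2^n ≥ 10000000
n ≥ log₂(10000000) = 23.25
n ≥ 24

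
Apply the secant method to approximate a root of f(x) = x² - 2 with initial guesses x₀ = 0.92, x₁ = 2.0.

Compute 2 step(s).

f(x) = x² - 2
x₀ = 0.92, x₁ = 2.0

Secant formula: x_{n+1} = x_n - f(x_n)(x_n - x_{n-1})/(f(x_n) - f(x_{n-1}))

Iteration 1:
  f(0.920000) = -1.153600
  f(2.000000) = 2.000000
  x_2 = 2.000000 - 2.000000×(2.000000 - 0.920000)/(2.000000 - (-1.153600))
       = 1.315068
Iteration 2:
  f(2.000000) = 2.000000
  f(1.315068) = -0.270595
  x_3 = 1.315068 - (-0.270595)×(1.315068 - 2.000000)/(-0.270595 - 2.000000)
       = 1.396694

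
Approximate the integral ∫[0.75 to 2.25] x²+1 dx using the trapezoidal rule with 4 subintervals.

f(x) = x²+1
a = 0.75, b = 2.25, n = 4
h = (b - a)/n = 0.375000

Trapezoidal rule: (h/2)[f(x₀) + 2f(x₁) + 2f(x₂) + ... + f(xₙ)]

x_0 = 0.7500, f(x_0) = 1.562500, coefficient = 1
x_1 = 1.1250, f(x_1) = 2.265625, coefficient = 2
x_2 = 1.5000, f(x_2) = 3.250000, coefficient = 2
x_3 = 1.8750, f(x_3) = 4.515625, coefficient = 2
x_4 = 2.2500, f(x_4) = 6.062500, coefficient = 1

I ≈ (0.375000/2) × 27.687500 = 5.191406
Exact value: 5.156250
Error: 0.035156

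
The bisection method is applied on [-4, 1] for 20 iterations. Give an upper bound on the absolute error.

Bisection error bound: |error| ≤ (b-a)/2^n
|error| ≤ (1 - (-4))/2^20 = 5/2^20
|error| ≤ 0.0000047684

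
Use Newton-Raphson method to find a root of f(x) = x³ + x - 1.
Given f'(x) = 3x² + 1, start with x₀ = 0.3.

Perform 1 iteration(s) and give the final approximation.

f(x) = x³ + x - 1
f'(x) = 3x² + 1
x₀ = 0.3

Newton-Raphson formula: x_{n+1} = x_n - f(x_n)/f'(x_n)

Iteration 1:
  f(0.300000) = -0.673000
  f'(0.300000) = 1.270000
  x_1 = 0.300000 - (-0.673000)/1.270000 = 0.829921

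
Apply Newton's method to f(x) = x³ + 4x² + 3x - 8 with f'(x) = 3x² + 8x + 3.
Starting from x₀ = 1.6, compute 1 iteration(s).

f(x) = x³ + 4x² + 3x - 8
f'(x) = 3x² + 8x + 3
x₀ = 1.6

Newton-Raphson formula: x_{n+1} = x_n - f(x_n)/f'(x_n)

Iteration 1:
  f(1.600000) = 11.136000
  f'(1.600000) = 23.480000
  x_1 = 1.600000 - 11.136000/23.480000 = 1.125724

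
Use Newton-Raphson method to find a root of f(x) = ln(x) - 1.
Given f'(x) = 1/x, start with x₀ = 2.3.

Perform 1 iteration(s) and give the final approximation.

f(x) = ln(x) - 1
f'(x) = 1/x
x₀ = 2.3

Newton-Raphson formula: x_{n+1} = x_n - f(x_n)/f'(x_n)

Iteration 1:
  f(2.300000) = -0.167091
  f'(2.300000) = 0.434783
  x_1 = 2.300000 - (-0.167091)/0.434783 = 2.684309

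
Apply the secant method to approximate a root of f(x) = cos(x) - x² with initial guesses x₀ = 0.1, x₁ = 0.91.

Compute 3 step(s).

f(x) = cos(x) - x²
x₀ = 0.1, x₁ = 0.91

Secant formula: x_{n+1} = x_n - f(x_n)(x_n - x_{n-1})/(f(x_n) - f(x_{n-1}))

Iteration 1:
  f(0.100000) = 0.985004
  f(0.910000) = -0.214354
  x_2 = 0.910000 - (-0.214354)×(0.910000 - 0.100000)/(-0.214354 - 0.985004)
       = 0.765233
Iteration 2:
  f(0.910000) = -0.214354
  f(0.765233) = 0.135638
  x_3 = 0.765233 - 0.135638×(0.765233 - 0.910000)/(0.135638 - (-0.214354))
       = 0.821337
Iteration 3:
  f(0.765233) = 0.135638
  f(0.821337) = 0.006648
  x_4 = 0.821337 - 0.006648×(0.821337 - 0.765233)/(0.006648 - 0.135638)
       = 0.824229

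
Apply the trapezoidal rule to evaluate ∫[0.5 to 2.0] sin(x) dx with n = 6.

f(x) = sin(x)
a = 0.5, b = 2.0, n = 6
h = (b - a)/n = 0.250000

Trapezoidal rule: (h/2)[f(x₀) + 2f(x₁) + 2f(x₂) + ... + f(xₙ)]

x_0 = 0.5000, f(x_0) = 0.479426, coefficient = 1
x_1 = 0.7500, f(x_1) = 0.681639, coefficient = 2
x_2 = 1.0000, f(x_2) = 0.841471, coefficient = 2
x_3 = 1.2500, f(x_3) = 0.948985, coefficient = 2
x_4 = 1.5000, f(x_4) = 0.997495, coefficient = 2
x_5 = 1.7500, f(x_5) = 0.983986, coefficient = 2
x_6 = 2.0000, f(x_6) = 0.909297, coefficient = 1

I ≈ (0.250000/2) × 10.295874 = 1.286984
Exact value: 1.293729
Error: 0.006745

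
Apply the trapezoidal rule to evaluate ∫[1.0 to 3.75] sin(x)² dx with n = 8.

f(x) = sin(x)²
a = 1.0, b = 3.75, n = 8
h = (b - a)/n = 0.343750

Trapezoidal rule: (h/2)[f(x₀) + 2f(x₁) + 2f(x₂) + ... + f(xₙ)]

x_0 = 1.0000, f(x_0) = 0.708073, coefficient = 1
x_1 = 1.3438, f(x_1) = 0.949330, coefficient = 2
x_2 = 1.6875, f(x_2) = 0.986442, coefficient = 2
x_3 = 2.0312, f(x_3) = 0.802549, coefficient = 2
x_4 = 2.3750, f(x_4) = 0.481199, coefficient = 2
x_5 = 2.7188, f(x_5) = 0.168391, coefficient = 2
x_6 = 3.0625, f(x_6) = 0.006243, coefficient = 2
x_7 = 3.4062, f(x_7) = 0.068423, coefficient = 2
x_8 = 3.7500, f(x_8) = 0.326682, coefficient = 1

I ≈ (0.343750/2) × 7.959908 = 1.368109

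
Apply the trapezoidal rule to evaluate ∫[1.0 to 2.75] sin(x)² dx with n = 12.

f(x) = sin(x)²
a = 1.0, b = 2.75, n = 12
h = (b - a)/n = 0.145833

Trapezoidal rule: (h/2)[f(x₀) + 2f(x₁) + 2f(x₂) + ... + f(xₙ)]

x_0 = 1.0000, f(x_0) = 0.708073, coefficient = 1
x_1 = 1.1458, f(x_1) = 0.830019, coefficient = 2
x_2 = 1.2917, f(x_2) = 0.924089, coefficient = 2
x_3 = 1.4375, f(x_3) = 0.982337, coefficient = 2
x_4 = 1.5833, f(x_4) = 0.999843, coefficient = 2
x_5 = 1.7292, f(x_5) = 0.975128, coefficient = 2
x_6 = 1.8750, f(x_6) = 0.910280, coefficient = 2
x_7 = 2.0208, f(x_7) = 0.810776, coefficient = 2
x_8 = 2.1667, f(x_8) = 0.685022, coefficient = 2
x_9 = 2.3125, f(x_9) = 0.543639, coefficient = 2
x_10 = 2.4583, f(x_10) = 0.398570, coefficient = 2
x_11 = 2.6042, f(x_11) = 0.262069, coefficient = 2
x_12 = 2.7500, f(x_12) = 0.145665, coefficient = 1

I ≈ (0.145833/2) × 17.497281 = 1.275843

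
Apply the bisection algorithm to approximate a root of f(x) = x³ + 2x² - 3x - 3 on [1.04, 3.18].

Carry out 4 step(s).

f(x) = x³ + 2x² - 3x - 3
Initial interval: [1.04, 3.18]

Iteration 1:
  c_1 = (1.040000 + 3.180000)/2 = 2.110000
  f(c_1) = f(2.110000) = 8.968131
  f(a) × f(c) < 0, new interval: [1.040000, 2.110000]
Iteration 2:
  c_2 = (1.040000 + 2.110000)/2 = 1.575000
  f(c_2) = f(1.575000) = 1.143234
  f(a) × f(c) < 0, new interval: [1.040000, 1.575000]
Iteration 3:
  c_3 = (1.040000 + 1.575000)/2 = 1.307500
  f(c_3) = f(1.307500) = -1.268143
  f(a) × f(c) ≥ 0, new interval: [1.307500, 1.575000]
Iteration 4:
  c_4 = (1.307500 + 1.575000)/2 = 1.441250
  f(c_4) = f(1.441250) = -0.175580
  f(a) × f(c) ≥ 0, new interval: [1.441250, 1.575000]

After 4 iteration(s), the approximation is c_4 = 1.441250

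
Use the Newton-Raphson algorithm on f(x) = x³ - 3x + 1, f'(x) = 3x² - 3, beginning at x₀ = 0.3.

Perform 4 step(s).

f(x) = x³ - 3x + 1
f'(x) = 3x² - 3
x₀ = 0.3

Newton-Raphson formula: x_{n+1} = x_n - f(x_n)/f'(x_n)

Iteration 1:
  f(0.300000) = 0.127000
  f'(0.300000) = -2.730000
  x_1 = 0.300000 - 0.127000/(-2.730000) = 0.346520
Iteration 2:
  f(0.346520) = 0.002048
  f'(0.346520) = -2.639771
  x_2 = 0.346520 - 0.002048/(-2.639771) = 0.347296
Iteration 3:
  f(0.347296) = 0.000001
  f'(0.347296) = -2.638156
  x_3 = 0.347296 - 0.000001/(-2.638156) = 0.347296
Iteration 4:
  f(0.347296) = 0.000000
  f'(0.347296) = -2.638156
  x_4 = 0.347296 - 0.000000/(-2.638156) = 0.347296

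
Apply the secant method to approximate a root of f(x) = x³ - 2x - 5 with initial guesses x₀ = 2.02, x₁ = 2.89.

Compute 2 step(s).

f(x) = x³ - 2x - 5
x₀ = 2.02, x₁ = 2.89

Secant formula: x_{n+1} = x_n - f(x_n)(x_n - x_{n-1})/(f(x_n) - f(x_{n-1}))

Iteration 1:
  f(2.020000) = -0.797592
  f(2.890000) = 13.357569
  x_2 = 2.890000 - 13.357569×(2.890000 - 2.020000)/(13.357569 - (-0.797592))
       = 2.069021
Iteration 2:
  f(2.890000) = 13.357569
  f(2.069021) = -0.280874
  x_3 = 2.069021 - (-0.280874)×(2.069021 - 2.890000)/(-0.280874 - 13.357569)
       = 2.085929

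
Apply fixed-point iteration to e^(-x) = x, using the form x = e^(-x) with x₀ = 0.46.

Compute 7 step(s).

Equation: e^(-x) = x
Fixed-point form: x = e^(-x)
x₀ = 0.46

x_1 = g(0.460000) = 0.631284
x_2 = g(0.631284) = 0.531909
x_3 = g(0.531909) = 0.587483
x_4 = g(0.587483) = 0.555724
x_5 = g(0.555724) = 0.573657
x_6 = g(0.573657) = 0.563461
x_7 = g(0.563461) = 0.569235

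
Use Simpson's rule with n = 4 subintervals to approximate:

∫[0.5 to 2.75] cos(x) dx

f(x) = cos(x)
a = 0.5, b = 2.75, n = 4
h = (b - a)/n = 0.562500

Simpson's rule: (h/3)[f(x₀) + 4f(x₁) + 2f(x₂) + ... + f(xₙ)]

x_0 = 0.5000, f(x_0) = 0.877583, coefficient = 1
x_1 = 1.0625, f(x_1) = 0.486690, coefficient = 4
x_2 = 1.6250, f(x_2) = -0.054177, coefficient = 2
x_3 = 2.1875, f(x_3) = -0.578349, coefficient = 4
x_4 = 2.7500, f(x_4) = -0.924302, coefficient = 1

I ≈ (0.562500/3) × -0.521712 = -0.097821
Exact value: -0.097765
Error: 0.000056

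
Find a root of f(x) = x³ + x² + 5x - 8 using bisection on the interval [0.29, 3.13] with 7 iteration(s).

f(x) = x³ + x² + 5x - 8
Initial interval: [0.29, 3.13]

Iteration 1:
  c_1 = (0.290000 + 3.130000)/2 = 1.710000
  f(c_1) = f(1.710000) = 8.474311
  f(a) × f(c) < 0, new interval: [0.290000, 1.710000]
Iteration 2:
  c_2 = (0.290000 + 1.710000)/2 = 1.000000
  f(c_2) = f(1.000000) = -1.000000
  f(a) × f(c) ≥ 0, new interval: [1.000000, 1.710000]
Iteration 3:
  c_3 = (1.000000 + 1.710000)/2 = 1.355000
  f(c_3) = f(1.355000) = 3.098839
  f(a) × f(c) < 0, new interval: [1.000000, 1.355000]
Iteration 4:
  c_4 = (1.000000 + 1.355000)/2 = 1.177500
  f(c_4) = f(1.177500) = 0.906617
  f(a) × f(c) < 0, new interval: [1.000000, 1.177500]
Iteration 5:
  c_5 = (1.000000 + 1.177500)/2 = 1.088750
  f(c_5) = f(1.088750) = -0.080295
  f(a) × f(c) ≥ 0, new interval: [1.088750, 1.177500]
Iteration 6:
  c_6 = (1.088750 + 1.177500)/2 = 1.133125
  f(c_6) = f(1.133125) = 0.404498
  f(a) × f(c) < 0, new interval: [1.088750, 1.133125]
Iteration 7:
  c_7 = (1.088750 + 1.133125)/2 = 1.110938
  f(c_7) = f(1.110938) = 0.159969
  f(a) × f(c) < 0, new interval: [1.088750, 1.110938]

After 7 iteration(s), the approximation is c_7 = 1.110938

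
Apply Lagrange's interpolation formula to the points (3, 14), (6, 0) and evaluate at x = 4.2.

Lagrange interpolation formula:
P(x) = Σ yᵢ × Lᵢ(x)
where Lᵢ(x) = Π_{j≠i} (x - xⱼ)/(xᵢ - xⱼ)

L_0(4.2) = (4.2 - 6)/(3 - 6) = 0.600000
L_1(4.2) = (4.2 - 3)/(6 - 3) = 0.400000

P(4.2) = 14×L_0(4.2) + 0×L_1(4.2)
P(4.2) = 8.400000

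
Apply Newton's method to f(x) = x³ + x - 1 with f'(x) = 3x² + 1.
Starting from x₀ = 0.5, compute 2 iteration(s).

f(x) = x³ + x - 1
f'(x) = 3x² + 1
x₀ = 0.5

Newton-Raphson formula: x_{n+1} = x_n - f(x_n)/f'(x_n)

Iteration 1:
  f(0.500000) = -0.375000
  f'(0.500000) = 1.750000
  x_1 = 0.500000 - (-0.375000)/1.750000 = 0.714286
Iteration 2:
  f(0.714286) = 0.078717
  f'(0.714286) = 2.530612
  x_2 = 0.714286 - 0.078717/2.530612 = 0.683180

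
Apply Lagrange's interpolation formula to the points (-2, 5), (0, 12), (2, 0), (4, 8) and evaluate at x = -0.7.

Lagrange interpolation formula:
P(x) = Σ yᵢ × Lᵢ(x)
where Lᵢ(x) = Π_{j≠i} (x - xⱼ)/(xᵢ - xⱼ)

L_0(-0.7) = (-0.7 - 0)/(-2 - 0) × (-0.7 - 2)/(-2 - 2) × (-0.7 - 4)/(-2 - 4) = 0.185062
L_1(-0.7) = (-0.7 - (-2))/(0 - (-2)) × (-0.7 - 2)/(0 - 2) × (-0.7 - 4)/(0 - 4) = 1.031063
L_2(-0.7) = (-0.7 - (-2))/(2 - (-2)) × (-0.7 - 0)/(2 - 0) × (-0.7 - 4)/(2 - 4) = -0.267313
L_3(-0.7) = (-0.7 - (-2))/(4 - (-2)) × (-0.7 - 0)/(4 - 0) × (-0.7 - 2)/(4 - 2) = 0.051188

P(-0.7) = 5×L_0(-0.7) + 12×L_1(-0.7) + 0×L_2(-0.7) + 8×L_3(-0.7)
P(-0.7) = 13.707563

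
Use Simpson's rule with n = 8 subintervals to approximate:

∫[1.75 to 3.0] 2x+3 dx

f(x) = 2x+3
a = 1.75, b = 3.0, n = 8
h = (b - a)/n = 0.156250

Simpson's rule: (h/3)[f(x₀) + 4f(x₁) + 2f(x₂) + ... + f(xₙ)]

x_0 = 1.7500, f(x_0) = 6.500000, coefficient = 1
x_1 = 1.9062, f(x_1) = 6.812500, coefficient = 4
x_2 = 2.0625, f(x_2) = 7.125000, coefficient = 2
x_3 = 2.2188, f(x_3) = 7.437500, coefficient = 4
x_4 = 2.3750, f(x_4) = 7.750000, coefficient = 2
x_5 = 2.5312, f(x_5) = 8.062500, coefficient = 4
x_6 = 2.6875, f(x_6) = 8.375000, coefficient = 2
x_7 = 2.8438, f(x_7) = 8.687500, coefficient = 4
x_8 = 3.0000, f(x_8) = 9.000000, coefficient = 1

I ≈ (0.156250/3) × 186.000000 = 9.687500
Exact value: 9.687500
Error: 0.000000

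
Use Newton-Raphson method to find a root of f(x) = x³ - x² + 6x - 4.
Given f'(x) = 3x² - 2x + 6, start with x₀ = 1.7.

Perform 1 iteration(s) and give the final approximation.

f(x) = x³ - x² + 6x - 4
f'(x) = 3x² - 2x + 6
x₀ = 1.7

Newton-Raphson formula: x_{n+1} = x_n - f(x_n)/f'(x_n)

Iteration 1:
  f(1.700000) = 8.223000
  f'(1.700000) = 11.270000
  x_1 = 1.700000 - 8.223000/11.270000 = 0.970364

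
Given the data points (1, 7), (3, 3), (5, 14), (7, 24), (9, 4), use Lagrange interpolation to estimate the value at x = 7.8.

Lagrange interpolation formula:
P(x) = Σ yᵢ × Lᵢ(x)
where Lᵢ(x) = Π_{j≠i} (x - xⱼ)/(xᵢ - xⱼ)

L_0(7.8) = (7.8 - 3)/(1 - 3) × (7.8 - 5)/(1 - 5) × (7.8 - 7)/(1 - 7) × (7.8 - 9)/(1 - 9) = -0.033600
L_1(7.8) = (7.8 - 1)/(3 - 1) × (7.8 - 5)/(3 - 5) × (7.8 - 7)/(3 - 7) × (7.8 - 9)/(3 - 9) = 0.190400
L_2(7.8) = (7.8 - 1)/(5 - 1) × (7.8 - 3)/(5 - 3) × (7.8 - 7)/(5 - 7) × (7.8 - 9)/(5 - 9) = -0.489600
L_3(7.8) = (7.8 - 1)/(7 - 1) × (7.8 - 3)/(7 - 3) × (7.8 - 5)/(7 - 5) × (7.8 - 9)/(7 - 9) = 1.142400
L_4(7.8) = (7.8 - 1)/(9 - 1) × (7.8 - 3)/(9 - 3) × (7.8 - 5)/(9 - 5) × (7.8 - 7)/(9 - 7) = 0.190400

P(7.8) = 7×L_0(7.8) + 3×L_1(7.8) + 14×L_2(7.8) + 24×L_3(7.8) + 4×L_4(7.8)
P(7.8) = 21.660800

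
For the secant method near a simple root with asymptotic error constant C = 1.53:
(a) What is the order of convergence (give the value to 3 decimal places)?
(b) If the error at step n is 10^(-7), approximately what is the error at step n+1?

(a) Secant method has superlinear convergence with order φ = (1+√5)/2 ≈ 1.618.
    This means |e_{n+1}| ≈ C|e_n|^1.618.

(b) With |e_n| = 10^(-7) and C = 1.53:
    |e_{n+1}| ≈ 1.53 × (10^(-7))^1.618 = 1.53 × 10^(-11.33)

(a) ≈ 1.618 (golden ratio); (b) |e_{n+1}| ≈ 7.219e-12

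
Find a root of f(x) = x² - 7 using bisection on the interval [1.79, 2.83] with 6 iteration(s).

f(x) = x² - 7
Initial interval: [1.79, 2.83]

Iteration 1:
  c_1 = (1.790000 + 2.830000)/2 = 2.310000
  f(c_1) = f(2.310000) = -1.663900
  f(a) × f(c) ≥ 0, new interval: [2.310000, 2.830000]
Iteration 2:
  c_2 = (2.310000 + 2.830000)/2 = 2.570000
  f(c_2) = f(2.570000) = -0.395100
  f(a) × f(c) ≥ 0, new interval: [2.570000, 2.830000]
Iteration 3:
  c_3 = (2.570000 + 2.830000)/2 = 2.700000
  f(c_3) = f(2.700000) = 0.290000
  f(a) × f(c) < 0, new interval: [2.570000, 2.700000]
Iteration 4:
  c_4 = (2.570000 + 2.700000)/2 = 2.635000
  f(c_4) = f(2.635000) = -0.056775
  f(a) × f(c) ≥ 0, new interval: [2.635000, 2.700000]
Iteration 5:
  c_5 = (2.635000 + 2.700000)/2 = 2.667500
  f(c_5) = f(2.667500) = 0.115556
  f(a) × f(c) < 0, new interval: [2.635000, 2.667500]
Iteration 6:
  c_6 = (2.635000 + 2.667500)/2 = 2.651250
  f(c_6) = f(2.651250) = 0.029127
  f(a) × f(c) < 0, new interval: [2.635000, 2.651250]

After 6 iteration(s), the approximation is c_6 = 2.651250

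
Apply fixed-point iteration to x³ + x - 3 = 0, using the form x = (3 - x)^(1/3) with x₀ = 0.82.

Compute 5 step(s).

Equation: x³ + x - 3 = 0
Fixed-point form: x = (3 - x)^(1/3)
x₀ = 0.82

x_1 = g(0.820000) = 1.296638
x_2 = g(1.296638) = 1.194269
x_3 = g(1.194269) = 1.217730
x_4 = g(1.217730) = 1.212433
x_5 = g(1.212433) = 1.213633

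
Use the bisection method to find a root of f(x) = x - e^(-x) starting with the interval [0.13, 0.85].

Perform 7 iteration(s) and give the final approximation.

f(x) = x - e^(-x)
Initial interval: [0.13, 0.85]

Iteration 1:
  c_1 = (0.130000 + 0.850000)/2 = 0.490000
  f(c_1) = f(0.490000) = -0.122626
  f(a) × f(c) ≥ 0, new interval: [0.490000, 0.850000]
Iteration 2:
  c_2 = (0.490000 + 0.850000)/2 = 0.670000
  f(c_2) = f(0.670000) = 0.158291
  f(a) × f(c) < 0, new interval: [0.490000, 0.670000]
Iteration 3:
  c_3 = (0.490000 + 0.670000)/2 = 0.580000
  f(c_3) = f(0.580000) = 0.020102
  f(a) × f(c) < 0, new interval: [0.490000, 0.580000]
Iteration 4:
  c_4 = (0.490000 + 0.580000)/2 = 0.535000
  f(c_4) = f(0.535000) = -0.050669
  f(a) × f(c) ≥ 0, new interval: [0.535000, 0.580000]
Iteration 5:
  c_5 = (0.535000 + 0.580000)/2 = 0.557500
  f(c_5) = f(0.557500) = -0.015139
  f(a) × f(c) ≥ 0, new interval: [0.557500, 0.580000]
Iteration 6:
  c_6 = (0.557500 + 0.580000)/2 = 0.568750
  f(c_6) = f(0.568750) = 0.002517
  f(a) × f(c) < 0, new interval: [0.557500, 0.568750]
Iteration 7:
  c_7 = (0.557500 + 0.568750)/2 = 0.563125
  f(c_7) = f(0.563125) = -0.006302
  f(a) × f(c) ≥ 0, new interval: [0.563125, 0.568750]

After 7 iteration(s), the approximation is c_7 = 0.563125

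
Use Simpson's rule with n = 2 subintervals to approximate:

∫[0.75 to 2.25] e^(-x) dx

f(x) = e^(-x)
a = 0.75, b = 2.25, n = 2
h = (b - a)/n = 0.750000

Simpson's rule: (h/3)[f(x₀) + 4f(x₁) + 2f(x₂) + ... + f(xₙ)]

x_0 = 0.7500, f(x_0) = 0.472367, coefficient = 1
x_1 = 1.5000, f(x_1) = 0.223130, coefficient = 4
x_2 = 2.2500, f(x_2) = 0.105399, coefficient = 1

I ≈ (0.750000/3) × 1.470286 = 0.367572
Exact value: 0.366967
Error: 0.000604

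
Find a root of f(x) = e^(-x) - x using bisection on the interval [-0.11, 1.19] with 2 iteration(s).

f(x) = e^(-x) - x
Initial interval: [-0.11, 1.19]

Iteration 1:
  c_1 = (-0.110000 + 1.190000)/2 = 0.540000
  f(c_1) = f(0.540000) = 0.042748
  f(a) × f(c) ≥ 0, new interval: [0.540000, 1.190000]
Iteration 2:
  c_2 = (0.540000 + 1.190000)/2 = 0.865000
  f(c_2) = f(0.865000) = -0.443948
  f(a) × f(c) < 0, new interval: [0.540000, 0.865000]

After 2 iteration(s), the approximation is c_2 = 0.865000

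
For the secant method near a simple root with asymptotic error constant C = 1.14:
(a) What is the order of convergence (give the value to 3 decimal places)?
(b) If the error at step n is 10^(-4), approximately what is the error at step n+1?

(a) Secant method has superlinear convergence with order φ = (1+√5)/2 ≈ 1.618.
    This means |e_{n+1}| ≈ C|e_n|^1.618.

(b) With |e_n| = 10^(-4) and C = 1.14:
    |e_{n+1}| ≈ 1.14 × (10^(-4))^1.618 = 1.14 × 10^(-6.47)

(a) ≈ 1.618 (golden ratio); (b) |e_{n+1}| ≈ 3.844e-07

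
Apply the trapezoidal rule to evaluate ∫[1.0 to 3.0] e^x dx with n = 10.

f(x) = e^x
a = 1.0, b = 3.0, n = 10
h = (b - a)/n = 0.200000

Trapezoidal rule: (h/2)[f(x₀) + 2f(x₁) + 2f(x₂) + ... + f(xₙ)]

x_0 = 1.0000, f(x_0) = 2.718282, coefficient = 1
x_1 = 1.2000, f(x_1) = 3.320117, coefficient = 2
x_2 = 1.4000, f(x_2) = 4.055200, coefficient = 2
x_3 = 1.6000, f(x_3) = 4.953032, coefficient = 2
x_4 = 1.8000, f(x_4) = 6.049647, coefficient = 2
x_5 = 2.0000, f(x_5) = 7.389056, coefficient = 2
x_6 = 2.2000, f(x_6) = 9.025013, coefficient = 2
x_7 = 2.4000, f(x_7) = 11.023176, coefficient = 2
x_8 = 2.6000, f(x_8) = 13.463738, coefficient = 2
x_9 = 2.8000, f(x_9) = 16.444647, coefficient = 2
x_10 = 3.0000, f(x_10) = 20.085537, coefficient = 1

I ≈ (0.200000/2) × 174.251074 = 17.425107
Exact value: 17.367255
Error: 0.057852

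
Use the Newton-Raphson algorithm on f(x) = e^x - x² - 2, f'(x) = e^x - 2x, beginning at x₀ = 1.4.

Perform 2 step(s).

f(x) = e^x - x² - 2
f'(x) = e^x - 2x
x₀ = 1.4

Newton-Raphson formula: x_{n+1} = x_n - f(x_n)/f'(x_n)

Iteration 1:
  f(1.400000) = 0.095200
  f'(1.400000) = 1.255200
  x_1 = 1.400000 - 0.095200/1.255200 = 1.324156
Iteration 2:
  f(1.324156) = 0.005622
  f'(1.324156) = 1.110699
  x_2 = 1.324156 - 0.005622/1.110699 = 1.319094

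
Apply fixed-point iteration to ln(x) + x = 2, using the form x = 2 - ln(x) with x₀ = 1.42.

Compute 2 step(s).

Equation: ln(x) + x = 2
Fixed-point form: x = 2 - ln(x)
x₀ = 1.42

x_1 = g(1.420000) = 1.649343
x_2 = g(1.649343) = 1.499623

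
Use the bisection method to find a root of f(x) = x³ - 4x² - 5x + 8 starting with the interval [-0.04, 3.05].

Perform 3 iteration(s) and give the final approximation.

f(x) = x³ - 4x² - 5x + 8
Initial interval: [-0.04, 3.05]

Iteration 1:
  c_1 = (-0.040000 + 3.050000)/2 = 1.505000
  f(c_1) = f(1.505000) = -5.176237
  f(a) × f(c) < 0, new interval: [-0.040000, 1.505000]
Iteration 2:
  c_2 = (-0.040000 + 1.505000)/2 = 0.732500
  f(c_2) = f(0.732500) = 2.584302
  f(a) × f(c) ≥ 0, new interval: [0.732500, 1.505000]
Iteration 3:
  c_3 = (0.732500 + 1.505000)/2 = 1.118750
  f(c_3) = f(1.118750) = -1.199927
  f(a) × f(c) < 0, new interval: [0.732500, 1.118750]

After 3 iteration(s), the approximation is c_3 = 1.118750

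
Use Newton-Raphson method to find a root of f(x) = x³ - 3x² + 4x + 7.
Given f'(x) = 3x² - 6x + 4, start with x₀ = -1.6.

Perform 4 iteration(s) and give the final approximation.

f(x) = x³ - 3x² + 4x + 7
f'(x) = 3x² - 6x + 4
x₀ = -1.6

Newton-Raphson formula: x_{n+1} = x_n - f(x_n)/f'(x_n)

Iteration 1:
  f(-1.600000) = -11.176000
  f'(-1.600000) = 21.280000
  x_1 = -1.600000 - (-11.176000)/21.280000 = -1.074812
Iteration 2:
  f(-1.074812) = -2.006556
  f'(-1.074812) = 13.914535
  x_2 = -1.074812 - (-2.006556)/13.914535 = -0.930606
Iteration 3:
  f(-0.930606) = -0.126440
  f'(-0.930606) = 12.181722
  x_3 = -0.930606 - (-0.126440)/12.181722 = -0.920227
Iteration 4:
  f(-0.920227) = -0.000623
  f'(-0.920227) = 12.061812
  x_4 = -0.920227 - (-0.000623)/12.061812 = -0.920175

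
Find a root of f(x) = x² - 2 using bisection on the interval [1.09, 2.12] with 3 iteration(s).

f(x) = x² - 2
Initial interval: [1.09, 2.12]

Iteration 1:
  c_1 = (1.090000 + 2.120000)/2 = 1.605000
  f(c_1) = f(1.605000) = 0.576025
  f(a) × f(c) < 0, new interval: [1.090000, 1.605000]
Iteration 2:
  c_2 = (1.090000 + 1.605000)/2 = 1.347500
  f(c_2) = f(1.347500) = -0.184244
  f(a) × f(c) ≥ 0, new interval: [1.347500, 1.605000]
Iteration 3:
  c_3 = (1.347500 + 1.605000)/2 = 1.476250
  f(c_3) = f(1.476250) = 0.179314
  f(a) × f(c) < 0, new interval: [1.347500, 1.476250]

After 3 iteration(s), the approximation is c_3 = 1.476250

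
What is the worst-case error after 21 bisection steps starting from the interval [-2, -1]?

Bisection error bound: |error| ≤ (b-a)/2^n
|error| ≤ (-1 - (-2))/2^21 = 1/2^21
|error| ≤ 0.0000004768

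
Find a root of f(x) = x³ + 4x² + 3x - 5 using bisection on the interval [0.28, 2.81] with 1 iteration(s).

f(x) = x³ + 4x² + 3x - 5
Initial interval: [0.28, 2.81]

Iteration 1:
  c_1 = (0.280000 + 2.810000)/2 = 1.545000
  f(c_1) = f(1.545000) = 12.871054
  f(a) × f(c) < 0, new interval: [0.280000, 1.545000]

After 1 iteration(s), the approximation is c_1 = 1.545000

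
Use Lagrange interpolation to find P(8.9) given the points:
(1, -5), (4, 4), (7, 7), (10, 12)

Lagrange interpolation formula:
P(x) = Σ yᵢ × Lᵢ(x)
where Lᵢ(x) = Π_{j≠i} (x - xⱼ)/(xᵢ - xⱼ)

L_0(8.9) = (8.9 - 4)/(1 - 4) × (8.9 - 7)/(1 - 7) × (8.9 - 10)/(1 - 10) = 0.063216
L_1(8.9) = (8.9 - 1)/(4 - 1) × (8.9 - 7)/(4 - 7) × (8.9 - 10)/(4 - 10) = -0.305759
L_2(8.9) = (8.9 - 1)/(7 - 1) × (8.9 - 4)/(7 - 4) × (8.9 - 10)/(7 - 10) = 0.788537
L_3(8.9) = (8.9 - 1)/(10 - 1) × (8.9 - 4)/(10 - 4) × (8.9 - 7)/(10 - 7) = 0.454006

P(8.9) = (-5)×L_0(8.9) + 4×L_1(8.9) + 7×L_2(8.9) + 12×L_3(8.9)
P(8.9) = 9.428716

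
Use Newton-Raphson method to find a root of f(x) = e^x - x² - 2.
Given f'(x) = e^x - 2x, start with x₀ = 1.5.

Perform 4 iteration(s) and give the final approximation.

f(x) = e^x - x² - 2
f'(x) = e^x - 2x
x₀ = 1.5

Newton-Raphson formula: x_{n+1} = x_n - f(x_n)/f'(x_n)

Iteration 1:
  f(1.500000) = 0.231689
  f'(1.500000) = 1.481689
  x_1 = 1.500000 - 0.231689/1.481689 = 1.343632
Iteration 2:
  f(1.343632) = 0.027592
  f'(1.343632) = 1.145675
  x_2 = 1.343632 - 0.027592/1.145675 = 1.319548
Iteration 3:
  f(1.319548) = 0.000523
  f'(1.319548) = 1.102634
  x_3 = 1.319548 - 0.000523/1.102634 = 1.319074
Iteration 4:
  f(1.319074) = 0.000000
  f'(1.319074) = 1.101808
  x_4 = 1.319074 - 0.000000/1.101808 = 1.319074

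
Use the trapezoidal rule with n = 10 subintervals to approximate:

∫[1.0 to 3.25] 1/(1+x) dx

f(x) = 1/(1+x)
a = 1.0, b = 3.25, n = 10
h = (b - a)/n = 0.225000

Trapezoidal rule: (h/2)[f(x₀) + 2f(x₁) + 2f(x₂) + ... + f(xₙ)]

x_0 = 1.0000, f(x_0) = 0.500000, coefficient = 1
x_1 = 1.2250, f(x_1) = 0.449438, coefficient = 2
x_2 = 1.4500, f(x_2) = 0.408163, coefficient = 2
x_3 = 1.6750, f(x_3) = 0.373832, coefficient = 2
x_4 = 1.9000, f(x_4) = 0.344828, coefficient = 2
x_5 = 2.1250, f(x_5) = 0.320000, coefficient = 2
x_6 = 2.3500, f(x_6) = 0.298507, coefficient = 2
x_7 = 2.5750, f(x_7) = 0.279720, coefficient = 2
x_8 = 2.8000, f(x_8) = 0.263158, coefficient = 2
x_9 = 3.0250, f(x_9) = 0.248447, coefficient = 2
x_10 = 3.2500, f(x_10) = 0.235294, coefficient = 1

I ≈ (0.225000/2) × 6.707481 = 0.754592
Exact value: 0.753772
Error: 0.000820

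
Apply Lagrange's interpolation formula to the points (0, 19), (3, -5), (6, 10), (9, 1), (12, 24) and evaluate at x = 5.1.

Lagrange interpolation formula:
P(x) = Σ yᵢ × Lᵢ(x)
where Lᵢ(x) = Π_{j≠i} (x - xⱼ)/(xᵢ - xⱼ)

L_0(5.1) = (5.1 - 3)/(0 - 3) × (5.1 - 6)/(0 - 6) × (5.1 - 9)/(0 - 9) × (5.1 - 12)/(0 - 12) = -0.026163
L_1(5.1) = (5.1 - 0)/(3 - 0) × (5.1 - 6)/(3 - 6) × (5.1 - 9)/(3 - 9) × (5.1 - 12)/(3 - 12) = 0.254150
L_2(5.1) = (5.1 - 0)/(6 - 0) × (5.1 - 3)/(6 - 3) × (5.1 - 9)/(6 - 9) × (5.1 - 12)/(6 - 12) = 0.889525
L_3(5.1) = (5.1 - 0)/(9 - 0) × (5.1 - 3)/(9 - 3) × (5.1 - 6)/(9 - 6) × (5.1 - 12)/(9 - 12) = -0.136850
L_4(5.1) = (5.1 - 0)/(12 - 0) × (5.1 - 3)/(12 - 3) × (5.1 - 6)/(12 - 6) × (5.1 - 9)/(12 - 9) = 0.019338

P(5.1) = 19×L_0(5.1) + (-5)×L_1(5.1) + 10×L_2(5.1) + 1×L_3(5.1) + 24×L_4(5.1)
P(5.1) = 7.454662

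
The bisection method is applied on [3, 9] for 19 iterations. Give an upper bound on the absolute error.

Bisection error bound: |error| ≤ (b-a)/2^n
|error| ≤ (9 - 3)/2^19 = 6/2^19
|error| ≤ 0.0000114441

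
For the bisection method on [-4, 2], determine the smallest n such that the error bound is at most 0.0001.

We need (b-a)/2^n ≤ 0.0001
(2 - (-4))/2^n ≤ 0.0001
6/2^n ≤ 0.0001
2^n ≥ 60000
n ≥ log₂(60000) = 15.87
n ≥ 16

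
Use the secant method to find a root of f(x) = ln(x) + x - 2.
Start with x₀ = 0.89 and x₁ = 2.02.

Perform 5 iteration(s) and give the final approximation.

f(x) = ln(x) + x - 2
x₀ = 0.89, x₁ = 2.02

Secant formula: x_{n+1} = x_n - f(x_n)(x_n - x_{n-1})/(f(x_n) - f(x_{n-1}))

Iteration 1:
  f(0.890000) = -1.226534
  f(2.020000) = 0.723098
  x_2 = 2.020000 - 0.723098×(2.020000 - 0.890000)/(0.723098 - (-1.226534))
       = 1.600895
Iteration 2:
  f(2.020000) = 0.723098
  f(1.600895) = 0.071458
  x_3 = 1.600895 - 0.071458×(1.600895 - 2.020000)/(0.071458 - 0.723098)
       = 1.554937
Iteration 3:
  f(1.600895) = 0.071458
  f(1.554937) = -0.003629
  x_4 = 1.554937 - (-0.003629)×(1.554937 - 1.600895)/(-0.003629 - 0.071458)
       = 1.557158
Iteration 4:
  f(1.554937) = -0.003629
  f(1.557158) = 0.000020
  x_5 = 1.557158 - 0.000020×(1.557158 - 1.554937)/(0.000020 - (-0.003629))
       = 1.557146
Iteration 5:
  f(1.557158) = 0.000020
  f(1.557146) = 0.000000
  x_6 = 1.557146 - 0.000000×(1.557146 - 1.557158)/(0.000000 - 0.000020)
       = 1.557146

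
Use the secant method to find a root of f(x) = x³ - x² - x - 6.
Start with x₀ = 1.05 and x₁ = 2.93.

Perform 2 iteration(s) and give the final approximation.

f(x) = x³ - x² - x - 6
x₀ = 1.05, x₁ = 2.93

Secant formula: x_{n+1} = x_n - f(x_n)(x_n - x_{n-1})/(f(x_n) - f(x_{n-1}))

Iteration 1:
  f(1.050000) = -6.994875
  f(2.930000) = 7.638857
  x_2 = 2.930000 - 7.638857×(2.930000 - 1.050000)/(7.638857 - (-6.994875))
       = 1.948634
Iteration 2:
  f(2.930000) = 7.638857
  f(1.948634) = -4.346507
  x_3 = 1.948634 - (-4.346507)×(1.948634 - 2.930000)/(-4.346507 - 7.638857)
       = 2.304527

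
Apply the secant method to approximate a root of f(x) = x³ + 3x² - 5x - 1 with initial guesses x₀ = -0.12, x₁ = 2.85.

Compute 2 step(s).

f(x) = x³ + 3x² - 5x - 1
x₀ = -0.12, x₁ = 2.85

Secant formula: x_{n+1} = x_n - f(x_n)(x_n - x_{n-1})/(f(x_n) - f(x_{n-1}))

Iteration 1:
  f(-0.120000) = -0.358528
  f(2.850000) = 32.266625
  x_2 = 2.850000 - 32.266625×(2.850000 - (-0.120000))/(32.266625 - (-0.358528))
       = -0.087362
Iteration 2:
  f(2.850000) = 32.266625
  f(-0.087362) = -0.540962
  x_3 = -0.087362 - (-0.540962)×(-0.087362 - 2.850000)/(-0.540962 - 32.266625)
       = -0.038928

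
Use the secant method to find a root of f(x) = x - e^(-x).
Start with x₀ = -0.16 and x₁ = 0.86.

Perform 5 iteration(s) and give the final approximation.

f(x) = x - e^(-x)
x₀ = -0.16, x₁ = 0.86

Secant formula: x_{n+1} = x_n - f(x_n)(x_n - x_{n-1})/(f(x_n) - f(x_{n-1}))

Iteration 1:
  f(-0.160000) = -1.333511
  f(0.860000) = 0.436838
  x_2 = 0.860000 - 0.436838×(0.860000 - (-0.160000))/(0.436838 - (-1.333511))
       = 0.608312
Iteration 2:
  f(0.860000) = 0.436838
  f(0.608312) = 0.064044
  x_3 = 0.608312 - 0.064044×(0.608312 - 0.860000)/(0.064044 - 0.436838)
       = 0.565074
Iteration 3:
  f(0.608312) = 0.064044
  f(0.565074) = -0.003244
  x_4 = 0.565074 - (-0.003244)×(0.565074 - 0.608312)/(-0.003244 - 0.064044)
       = 0.567159
Iteration 4:
  f(0.565074) = -0.003244
  f(0.567159) = 0.000024
  x_5 = 0.567159 - 0.000024×(0.567159 - 0.565074)/(0.000024 - (-0.003244))
       = 0.567143
Iteration 5:
  f(0.567159) = 0.000024
  f(0.567143) = 0.000000
  x_6 = 0.567143 - 0.000000×(0.567143 - 0.567159)/(0.000000 - 0.000024)
       = 0.567143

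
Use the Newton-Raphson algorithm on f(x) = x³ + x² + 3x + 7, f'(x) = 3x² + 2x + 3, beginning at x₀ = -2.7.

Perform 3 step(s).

f(x) = x³ + x² + 3x + 7
f'(x) = 3x² + 2x + 3
x₀ = -2.7

Newton-Raphson formula: x_{n+1} = x_n - f(x_n)/f'(x_n)

Iteration 1:
  f(-2.700000) = -13.493000
  f'(-2.700000) = 19.470000
  x_1 = -2.700000 - (-13.493000)/19.470000 = -2.006985
Iteration 2:
  f(-2.006985) = -3.077080
  f'(-2.006985) = 11.069997
  x_2 = -2.006985 - (-3.077080)/11.069997 = -1.729019
Iteration 3:
  f(-1.729019) = -0.366467
  f'(-1.729019) = 8.510485
  x_3 = -1.729019 - (-0.366467)/8.510485 = -1.685959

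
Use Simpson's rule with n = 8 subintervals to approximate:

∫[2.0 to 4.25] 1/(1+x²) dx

f(x) = 1/(1+x²)
a = 2.0, b = 4.25, n = 8
h = (b - a)/n = 0.281250

Simpson's rule: (h/3)[f(x₀) + 4f(x₁) + 2f(x₂) + ... + f(xₙ)]

x_0 = 2.0000, f(x_0) = 0.200000, coefficient = 1
x_1 = 2.2812, f(x_1) = 0.161184, coefficient = 4
x_2 = 2.5625, f(x_2) = 0.132163, coefficient = 2
x_3 = 2.8438, f(x_3) = 0.110048, coefficient = 4
x_4 = 3.1250, f(x_4) = 0.092888, coefficient = 2
x_5 = 3.4062, f(x_5) = 0.079349, coefficient = 4
x_6 = 3.6875, f(x_6) = 0.068504, coefficient = 2
x_7 = 3.9688, f(x_7) = 0.059698, coefficient = 4
x_8 = 4.2500, f(x_8) = 0.052459, coefficient = 1

I ≈ (0.281250/3) × 2.480687 = 0.232564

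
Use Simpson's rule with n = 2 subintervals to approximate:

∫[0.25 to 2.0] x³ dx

f(x) = x³
a = 0.25, b = 2.0, n = 2
h = (b - a)/n = 0.875000

Simpson's rule: (h/3)[f(x₀) + 4f(x₁) + 2f(x₂) + ... + f(xₙ)]

x_0 = 0.2500, f(x_0) = 0.015625, coefficient = 1
x_1 = 1.1250, f(x_1) = 1.423828, coefficient = 4
x_2 = 2.0000, f(x_2) = 8.000000, coefficient = 1

I ≈ (0.875000/3) × 13.710938 = 3.999023
Exact value: 3.999023
Error: 0.000000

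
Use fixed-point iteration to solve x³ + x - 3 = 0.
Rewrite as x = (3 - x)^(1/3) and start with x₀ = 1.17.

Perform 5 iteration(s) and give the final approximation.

Equation: x³ + x - 3 = 0
Fixed-point form: x = (3 - x)^(1/3)
x₀ = 1.17

x_1 = g(1.170000) = 1.223161
x_2 = g(1.223161) = 1.211200
x_3 = g(1.211200) = 1.213912
x_4 = g(1.213912) = 1.213298
x_5 = g(1.213298) = 1.213437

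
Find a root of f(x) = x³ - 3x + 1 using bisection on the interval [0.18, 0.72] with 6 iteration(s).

f(x) = x³ - 3x + 1
Initial interval: [0.18, 0.72]

Iteration 1:
  c_1 = (0.180000 + 0.720000)/2 = 0.450000
  f(c_1) = f(0.450000) = -0.258875
  f(a) × f(c) < 0, new interval: [0.180000, 0.450000]
Iteration 2:
  c_2 = (0.180000 + 0.450000)/2 = 0.315000
  f(c_2) = f(0.315000) = 0.086256
  f(a) × f(c) ≥ 0, new interval: [0.315000, 0.450000]
Iteration 3:
  c_3 = (0.315000 + 0.450000)/2 = 0.382500
  f(c_3) = f(0.382500) = -0.091538
  f(a) × f(c) < 0, new interval: [0.315000, 0.382500]
Iteration 4:
  c_4 = (0.315000 + 0.382500)/2 = 0.348750
  f(c_4) = f(0.348750) = -0.003833
  f(a) × f(c) < 0, new interval: [0.315000, 0.348750]
Iteration 5:
  c_5 = (0.315000 + 0.348750)/2 = 0.331875
  f(c_5) = f(0.331875) = 0.040928
  f(a) × f(c) ≥ 0, new interval: [0.331875, 0.348750]
Iteration 6:
  c_6 = (0.331875 + 0.348750)/2 = 0.340312
  f(c_6) = f(0.340312) = 0.018475
  f(a) × f(c) ≥ 0, new interval: [0.340312, 0.348750]

After 6 iteration(s), the approximation is c_6 = 0.340312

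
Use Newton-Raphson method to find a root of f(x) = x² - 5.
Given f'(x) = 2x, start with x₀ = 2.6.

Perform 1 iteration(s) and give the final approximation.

f(x) = x² - 5
f'(x) = 2x
x₀ = 2.6

Newton-Raphson formula: x_{n+1} = x_n - f(x_n)/f'(x_n)

Iteration 1:
  f(2.600000) = 1.760000
  f'(2.600000) = 5.200000
  x_1 = 2.600000 - 1.760000/5.200000 = 2.261538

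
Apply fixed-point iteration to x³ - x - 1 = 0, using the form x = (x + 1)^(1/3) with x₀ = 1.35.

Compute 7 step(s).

Equation: x³ - x - 1 = 0
Fixed-point form: x = (x + 1)^(1/3)
x₀ = 1.35

x_1 = g(1.350000) = 1.329503
x_2 = g(1.329503) = 1.325626
x_3 = g(1.325626) = 1.324890
x_4 = g(1.324890) = 1.324751
x_5 = g(1.324751) = 1.324724
x_6 = g(1.324724) = 1.324719
x_7 = g(1.324719) = 1.324718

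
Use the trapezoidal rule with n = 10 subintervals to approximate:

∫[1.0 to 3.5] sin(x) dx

f(x) = sin(x)
a = 1.0, b = 3.5, n = 10
h = (b - a)/n = 0.250000

Trapezoidal rule: (h/2)[f(x₀) + 2f(x₁) + 2f(x₂) + ... + f(xₙ)]

x_0 = 1.0000, f(x_0) = 0.841471, coefficient = 1
x_1 = 1.2500, f(x_1) = 0.948985, coefficient = 2
x_2 = 1.5000, f(x_2) = 0.997495, coefficient = 2
x_3 = 1.7500, f(x_3) = 0.983986, coefficient = 2
x_4 = 2.0000, f(x_4) = 0.909297, coefficient = 2
x_5 = 2.2500, f(x_5) = 0.778073, coefficient = 2
x_6 = 2.5000, f(x_6) = 0.598472, coefficient = 2
x_7 = 2.7500, f(x_7) = 0.381661, coefficient = 2
x_8 = 3.0000, f(x_8) = 0.141120, coefficient = 2
x_9 = 3.2500, f(x_9) = -0.108195, coefficient = 2
x_10 = 3.5000, f(x_10) = -0.350783, coefficient = 1

I ≈ (0.250000/2) × 11.752476 = 1.469060
Exact value: 1.476759
Error: 0.007699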